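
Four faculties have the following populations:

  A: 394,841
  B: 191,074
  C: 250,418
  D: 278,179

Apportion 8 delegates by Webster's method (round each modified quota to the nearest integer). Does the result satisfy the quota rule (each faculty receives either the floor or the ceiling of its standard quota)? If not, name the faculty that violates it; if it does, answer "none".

none

Standard quotas: A 2.834, B 1.372, C 1.798, D 1.997.
Webster allocation: A 3, B 1, C 2, D 2.
Every allocation lies between the lower and upper quota.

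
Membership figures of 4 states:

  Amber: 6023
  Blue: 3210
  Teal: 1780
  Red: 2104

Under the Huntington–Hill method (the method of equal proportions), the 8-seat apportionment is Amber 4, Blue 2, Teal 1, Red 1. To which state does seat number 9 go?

Priority for the next seat is population ÷ (√(s·(s+1))).
Priorities: Amber 1346.784, Blue 1310.477, Teal 1258.650, Red 1487.753.
Highest priority: Red.

Red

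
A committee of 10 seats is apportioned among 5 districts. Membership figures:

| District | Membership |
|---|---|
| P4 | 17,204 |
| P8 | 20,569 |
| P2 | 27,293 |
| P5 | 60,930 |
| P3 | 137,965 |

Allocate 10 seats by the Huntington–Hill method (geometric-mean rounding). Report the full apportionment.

P4=1, P8=1, P2=1, P5=2, P3=5

With divisor 28019: modified quotas P4 0.614, P8 0.734, P2 0.974, P5 2.175, P3 4.924.
Geometric-mean thresholds: P4 (min 1), P8 (min 1), P2 (min 1), P5 √(2·3)=2.449, P3 √(4·5)=4.472.
Each quota rounded against its threshold gives P4 1, P8 1, P2 1, P5 2, P3 5 (total 10).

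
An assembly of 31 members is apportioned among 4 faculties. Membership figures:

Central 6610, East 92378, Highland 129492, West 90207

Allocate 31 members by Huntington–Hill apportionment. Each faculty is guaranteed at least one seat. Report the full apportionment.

With divisor 10499: modified quotas Central 0.630, East 8.799, Highland 12.334, West 8.592.
Geometric-mean thresholds: Central (min 1), East √(8·9)=8.485, Highland √(12·13)=12.490, West √(8·9)=8.485.
Each quota rounded against its threshold gives Central 1, East 9, Highland 12, West 9 (total 31).

Central 1, East 9, Highland 12, West 9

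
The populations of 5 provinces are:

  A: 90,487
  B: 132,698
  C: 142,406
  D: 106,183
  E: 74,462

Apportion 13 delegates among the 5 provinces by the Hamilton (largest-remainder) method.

A 2, B 3, C 3, D 3, E 2

Total 546236; standard divisor 546236/13 ≈ 42018.154.
Standard quotas: A 2.1535, B 3.1581, C 3.3892, D 2.5271, E 1.7721.
Lower quotas: A 2, B 3, C 3, D 2, E 1 (sum 11, leaving 2 seats).
Remainders in descending order: E 0.7721, D 0.5271, C 0.3892, B 0.1581, A 0.1535.
Largest remainders: E, D receive the extra seats.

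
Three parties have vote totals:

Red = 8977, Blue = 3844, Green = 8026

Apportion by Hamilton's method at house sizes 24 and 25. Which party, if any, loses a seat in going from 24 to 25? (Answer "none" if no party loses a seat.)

At 24 seats: Red 10, Blue 5, Green 9.
At 25 seats: Red 11, Blue 4, Green 10.
Blue drops from 5 to 4.

Blue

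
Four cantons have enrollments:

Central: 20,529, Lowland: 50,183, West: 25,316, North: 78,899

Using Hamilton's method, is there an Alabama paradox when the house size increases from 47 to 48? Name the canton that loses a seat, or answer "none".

Central

At 47 seats: Central 6, Lowland 13, West 7, North 21.
At 48 seats: Central 5, Lowland 14, West 7, North 22.
Central drops from 6 to 5.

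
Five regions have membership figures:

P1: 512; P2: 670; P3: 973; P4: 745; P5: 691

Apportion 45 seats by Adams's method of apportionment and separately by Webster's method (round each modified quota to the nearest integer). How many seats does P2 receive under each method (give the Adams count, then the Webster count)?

8 and 9

Adams: P1 7, P2 8, P3 12, P4 9, P5 9.
Webster: P1 6, P2 9, P3 12, P4 9, P5 9.
P2 gets 8 under Adams and 9 under Webster.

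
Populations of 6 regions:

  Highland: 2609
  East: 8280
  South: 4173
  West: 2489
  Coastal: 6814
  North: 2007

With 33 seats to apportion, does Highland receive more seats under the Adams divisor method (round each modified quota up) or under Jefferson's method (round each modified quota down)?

Adams: Highland 4, East 10, South 5, West 3, Coastal 8, North 3.
Jefferson: Highland 3, East 11, South 5, West 3, Coastal 9, North 2.
Highland gets 4 under Adams and 3 under Jefferson.

Adams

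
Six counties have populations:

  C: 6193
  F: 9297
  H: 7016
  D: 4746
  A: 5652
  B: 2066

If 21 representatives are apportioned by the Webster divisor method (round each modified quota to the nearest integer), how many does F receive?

6

Standard divisor 34970/21 ≈ 1665.238; standard quotas: C 3.719, F 5.583, H 4.213, D 2.850, A 3.394, B 1.241.
Rounding to the nearest integer gives C 4, F 6, H 4, D 3, A 3, B 1 — total 21, matching the house size, so no adjustment is needed.
F receives 6.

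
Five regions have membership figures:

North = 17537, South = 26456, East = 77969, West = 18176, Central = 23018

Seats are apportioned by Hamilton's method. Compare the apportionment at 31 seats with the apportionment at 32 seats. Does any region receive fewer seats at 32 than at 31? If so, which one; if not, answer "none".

At 31 seats: North 3, South 5, East 15, West 4, Central 4.
At 32 seats: North 3, South 5, East 15, West 4, Central 5.
No region's allocation decreased.

none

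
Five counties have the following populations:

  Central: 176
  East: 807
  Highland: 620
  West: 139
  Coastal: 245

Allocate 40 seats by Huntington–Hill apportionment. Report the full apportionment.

Central: 4, East: 16, Highland: 12, West: 3, Coastal: 5

With divisor 50: modified quotas Central 3.520, East 16.140, Highland 12.400, West 2.780, Coastal 4.900.
Geometric-mean thresholds: Central √(3·4)=3.464, East √(16·17)=16.492, Highland √(12·13)=12.490, West √(2·3)=2.449, Coastal √(4·5)=4.472.
Each quota rounded against its threshold gives Central 4, East 16, Highland 12, West 3, Coastal 5 (total 40).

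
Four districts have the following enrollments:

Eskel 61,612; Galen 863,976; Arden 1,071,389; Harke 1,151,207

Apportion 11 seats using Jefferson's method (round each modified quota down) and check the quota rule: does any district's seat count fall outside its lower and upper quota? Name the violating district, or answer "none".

none

Standard quotas: Eskel 0.215, Galen 3.019, Arden 3.744, Harke 4.022.
Jefferson allocation: Eskel 0, Galen 3, Arden 4, Harke 4.
Every allocation lies between the lower and upper quota.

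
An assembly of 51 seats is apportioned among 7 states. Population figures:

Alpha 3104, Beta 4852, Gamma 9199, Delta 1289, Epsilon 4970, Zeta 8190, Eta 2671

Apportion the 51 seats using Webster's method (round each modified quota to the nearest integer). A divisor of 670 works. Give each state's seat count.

Alpha=5; Beta=7; Gamma=14; Delta=2; Epsilon=7; Zeta=12; Eta=4

With modified divisor 670: modified quotas Alpha 4.633, Beta 7.242, Gamma 13.730, Delta 1.924, Epsilon 7.418, Zeta 12.224, Eta 3.987.
Rounding to the nearest integer: Alpha 5, Beta 7, Gamma 14, Delta 2, Epsilon 7, Zeta 12, Eta 4 (total 51).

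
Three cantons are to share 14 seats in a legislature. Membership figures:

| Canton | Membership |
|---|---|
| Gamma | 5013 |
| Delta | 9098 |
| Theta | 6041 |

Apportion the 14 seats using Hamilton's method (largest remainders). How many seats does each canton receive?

Gamma: 4, Delta: 6, Theta: 4

Total 20152; standard divisor 20152/14 ≈ 1439.429.
Standard quotas: Gamma 3.4826, Delta 6.3206, Theta 4.1968.
Lower quotas: Gamma 3, Delta 6, Theta 4 (sum 13, leaving 1 seat).
Remainders in descending order: Gamma 0.4826, Delta 0.3206, Theta 0.1968.
Largest remainder: Gamma receives the extra seat.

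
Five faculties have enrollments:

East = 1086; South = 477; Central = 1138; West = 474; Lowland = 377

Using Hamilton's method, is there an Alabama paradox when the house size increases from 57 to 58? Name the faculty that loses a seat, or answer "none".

At 57 seats: East 17, South 8, Central 18, West 8, Lowland 6.
At 58 seats: East 18, South 8, Central 18, West 8, Lowland 6.
No faculty's allocation decreased.

none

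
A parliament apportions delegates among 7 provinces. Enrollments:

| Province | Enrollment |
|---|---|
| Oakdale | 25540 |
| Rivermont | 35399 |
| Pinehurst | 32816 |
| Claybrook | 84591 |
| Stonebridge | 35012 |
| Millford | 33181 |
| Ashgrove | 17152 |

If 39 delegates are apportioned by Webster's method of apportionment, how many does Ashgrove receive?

3

Standard divisor 263691/39 ≈ 6761.308; standard quotas: Oakdale 3.777, Rivermont 5.236, Pinehurst 4.853, Claybrook 12.511, Stonebridge 5.178, Millford 4.907, Ashgrove 2.537.
Rounding to the nearest integer gives 4, 5, 5, 13, 5, 5, 3 = 40 seats, so the divisor must be adjusted.
With modified divisor 6800: modified quotas Oakdale 3.756, Rivermont 5.206, Pinehurst 4.826, Claybrook 12.440, Stonebridge 5.149, Millford 4.880, Ashgrove 2.522.
Rounding to the nearest integer: Oakdale 4, Rivermont 5, Pinehurst 5, Claybrook 12, Stonebridge 5, Millford 5, Ashgrove 3 (total 39).
Ashgrove receives 3.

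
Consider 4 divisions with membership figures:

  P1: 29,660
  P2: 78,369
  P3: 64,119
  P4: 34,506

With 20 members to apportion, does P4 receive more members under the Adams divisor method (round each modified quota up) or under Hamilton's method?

Adams: P1 3, P2 7, P3 6, P4 4.
Hamilton: P1 3, P2 8, P3 6, P4 3.
P4 gets 4 under Adams and 3 under Hamilton.

Adams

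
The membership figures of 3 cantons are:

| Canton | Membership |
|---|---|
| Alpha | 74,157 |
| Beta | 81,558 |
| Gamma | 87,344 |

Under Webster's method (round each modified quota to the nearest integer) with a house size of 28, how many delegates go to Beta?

Standard divisor 243059/28 ≈ 8680.679; standard quotas: Alpha 8.543, Beta 9.395, Gamma 10.062.
Rounding to the nearest integer gives Alpha 9, Beta 9, Gamma 10 — total 28, matching the house size, so no adjustment is needed.
Beta receives 9.

9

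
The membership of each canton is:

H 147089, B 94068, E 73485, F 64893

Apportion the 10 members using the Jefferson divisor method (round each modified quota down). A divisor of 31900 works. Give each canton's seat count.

With modified divisor 31900: modified quotas H 4.611, B 2.949, E 2.304, F 2.034.
Rounding down: H 4, B 2, E 2, F 2 (total 10).

H 4, B 2, E 2, F 2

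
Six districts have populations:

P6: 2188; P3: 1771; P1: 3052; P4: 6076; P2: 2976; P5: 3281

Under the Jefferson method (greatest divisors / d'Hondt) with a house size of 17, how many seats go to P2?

2

Standard divisor 19344/17 ≈ 1137.882; standard quotas: P6 1.923, P3 1.556, P1 2.682, P4 5.340, P2 2.615, P5 2.883.
Rounding down gives 1, 1, 2, 5, 2, 2 = 13 seats, so the divisor must be adjusted.
With modified divisor 1000: modified quotas P6 2.188, P3 1.771, P1 3.052, P4 6.076, P2 2.976, P5 3.281.
Rounding down: P6 2, P3 1, P1 3, P4 6, P2 2, P5 3 (total 17).
P2 receives 2.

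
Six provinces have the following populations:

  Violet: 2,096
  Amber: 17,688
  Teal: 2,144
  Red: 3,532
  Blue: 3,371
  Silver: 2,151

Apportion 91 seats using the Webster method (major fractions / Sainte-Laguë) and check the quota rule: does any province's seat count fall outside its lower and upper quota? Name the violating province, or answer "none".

Amber

Standard quotas: Violet 6.156, Amber 51.953, Teal 6.297, Red 10.374, Blue 9.901, Silver 6.318.
Webster allocation: Violet 6, Amber 53, Teal 6, Red 10, Blue 10, Silver 6.
Amber has quota 51.953 (lower 51, upper 52) but receives 53 — outside the quota interval.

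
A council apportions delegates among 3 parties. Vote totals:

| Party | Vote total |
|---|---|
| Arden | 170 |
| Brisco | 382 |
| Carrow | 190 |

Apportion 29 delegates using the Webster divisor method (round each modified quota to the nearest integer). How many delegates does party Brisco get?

Standard divisor 742/29 ≈ 25.586; standard quotas: Arden 6.644, Brisco 14.930, Carrow 7.426.
Rounding to the nearest integer gives Arden 7, Brisco 15, Carrow 7 — total 29, matching the house size, so no adjustment is needed.
Brisco receives 15.

15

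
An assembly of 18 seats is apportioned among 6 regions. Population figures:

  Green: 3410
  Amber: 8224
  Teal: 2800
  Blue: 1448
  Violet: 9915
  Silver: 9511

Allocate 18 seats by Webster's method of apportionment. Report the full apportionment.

Standard divisor 35308/18 ≈ 1961.556; standard quotas: Green 1.738, Amber 4.193, Teal 1.427, Blue 0.738, Violet 5.055, Silver 4.849.
Rounding to the nearest integer gives Green 2, Amber 4, Teal 1, Blue 1, Violet 5, Silver 5 — total 18, matching the house size, so no adjustment is needed.

Green 2, Amber 4, Teal 1, Blue 1, Violet 5, Silver 5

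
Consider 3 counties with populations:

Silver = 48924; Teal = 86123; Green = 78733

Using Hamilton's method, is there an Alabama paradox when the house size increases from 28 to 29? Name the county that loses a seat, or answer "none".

Silver

At 28 seats: Silver 7, Teal 11, Green 10.
At 29 seats: Silver 6, Teal 12, Green 11.
Silver drops from 7 to 6.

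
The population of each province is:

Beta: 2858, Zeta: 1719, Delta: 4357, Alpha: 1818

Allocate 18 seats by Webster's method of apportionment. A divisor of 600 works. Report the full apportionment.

With modified divisor 600: modified quotas Beta 4.763, Zeta 2.865, Delta 7.262, Alpha 3.030.
Rounding to the nearest integer: Beta 5, Zeta 3, Delta 7, Alpha 3 (total 18).

Beta 5; Zeta 3; Delta 7; Alpha 3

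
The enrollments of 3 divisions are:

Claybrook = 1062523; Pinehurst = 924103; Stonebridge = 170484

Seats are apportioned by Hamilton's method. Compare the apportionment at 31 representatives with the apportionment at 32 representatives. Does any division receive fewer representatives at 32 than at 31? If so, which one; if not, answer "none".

At 31 seats: Claybrook 15, Pinehurst 13, Stonebridge 3.
At 32 seats: Claybrook 16, Pinehurst 14, Stonebridge 2.
Stonebridge drops from 3 to 2.

Stonebridge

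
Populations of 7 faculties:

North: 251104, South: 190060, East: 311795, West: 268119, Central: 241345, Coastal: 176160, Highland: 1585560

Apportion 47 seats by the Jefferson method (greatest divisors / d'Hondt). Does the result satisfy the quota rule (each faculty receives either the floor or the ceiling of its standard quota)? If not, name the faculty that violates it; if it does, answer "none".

Standard quotas: North 3.903, South 2.954, East 4.846, West 4.167, Central 3.751, Coastal 2.738, Highland 24.642.
Jefferson allocation: North 4, South 3, East 5, West 4, Central 3, Coastal 2, Highland 26.
Highland has quota 24.642 (lower 24, upper 25) but receives 26 — outside the quota interval.

Highland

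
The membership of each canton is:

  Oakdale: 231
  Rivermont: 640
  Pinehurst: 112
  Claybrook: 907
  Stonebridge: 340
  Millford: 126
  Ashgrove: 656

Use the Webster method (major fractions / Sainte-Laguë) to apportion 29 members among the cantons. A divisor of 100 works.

With modified divisor 100: modified quotas Oakdale 2.310, Rivermont 6.400, Pinehurst 1.120, Claybrook 9.070, Stonebridge 3.400, Millford 1.260, Ashgrove 6.560.
Rounding to the nearest integer: Oakdale 2, Rivermont 6, Pinehurst 1, Claybrook 9, Stonebridge 3, Millford 1, Ashgrove 7 (total 29).

Oakdale 2, Rivermont 6, Pinehurst 1, Claybrook 9, Stonebridge 3, Millford 1, Ashgrove 7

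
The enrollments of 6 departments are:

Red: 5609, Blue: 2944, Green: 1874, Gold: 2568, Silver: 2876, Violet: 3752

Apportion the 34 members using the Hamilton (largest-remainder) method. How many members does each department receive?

Red 10, Blue 5, Green 3, Gold 4, Silver 5, Violet 7

Standard divisor: 19623 ÷ 34 ≈ 577.147.
Standard quotas: Red 9.7185, Blue 5.1010, Green 3.2470, Gold 4.4495, Silver 4.9831, Violet 6.5009.
Lower quotas: Red 9, Blue 5, Green 3, Gold 4, Silver 4, Violet 6 (sum 31, leaving 3 seats).
Remainders in descending order: Silver 0.9831, Red 0.7185, Violet 0.5009, Gold 0.4495, Green 0.2470, Blue 0.1010.
The surplus seats go to Silver, Red, Violet.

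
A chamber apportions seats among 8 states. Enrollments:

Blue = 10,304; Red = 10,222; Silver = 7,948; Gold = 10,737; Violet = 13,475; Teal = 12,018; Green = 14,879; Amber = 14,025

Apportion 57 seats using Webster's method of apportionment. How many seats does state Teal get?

7

Standard divisor 93608/57 ≈ 1642.246; standard quotas: Blue 6.274, Red 6.224, Silver 4.840, Gold 6.538, Violet 8.205, Teal 7.318, Green 9.060, Amber 8.540.
Rounding to the nearest integer gives Blue 6, Red 6, Silver 5, Gold 7, Violet 8, Teal 7, Green 9, Amber 9 — total 57, matching the house size, so no adjustment is needed.
Teal receives 7.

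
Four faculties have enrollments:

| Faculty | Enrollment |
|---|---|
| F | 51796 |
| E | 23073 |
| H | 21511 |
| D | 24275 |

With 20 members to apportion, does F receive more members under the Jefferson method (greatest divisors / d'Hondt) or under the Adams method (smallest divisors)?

Jefferson

Jefferson: F 9, E 4, H 3, D 4.
Adams: F 8, E 4, H 4, D 4.
F gets 9 under Jefferson and 8 under Adams.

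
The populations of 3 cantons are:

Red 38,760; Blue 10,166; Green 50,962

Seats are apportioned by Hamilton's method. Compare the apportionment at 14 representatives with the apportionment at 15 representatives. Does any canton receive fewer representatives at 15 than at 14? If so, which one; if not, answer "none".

none

At 14 seats: Red 6, Blue 1, Green 7.
At 15 seats: Red 6, Blue 1, Green 8.
No canton's allocation decreased.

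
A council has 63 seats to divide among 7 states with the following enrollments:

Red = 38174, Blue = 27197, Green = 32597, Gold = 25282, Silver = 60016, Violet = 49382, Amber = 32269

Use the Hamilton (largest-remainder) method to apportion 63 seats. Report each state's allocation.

Red 9, Blue 6, Green 8, Gold 6, Silver 14, Violet 12, Amber 8

The standard divisor is 264917/63 ≈ 4205.032.
Standard quotas: Red 9.0782, Blue 6.4677, Green 7.7519, Gold 6.0123, Silver 14.2724, Violet 11.7435, Amber 7.6739.
Lower quotas: Red 9, Blue 6, Green 7, Gold 6, Silver 14, Violet 11, Amber 7 (sum 60, leaving 3 seats).
Remainders in descending order: Green 0.7519, Violet 0.7435, Amber 0.6739, Blue 0.4677, Silver 0.2724, Red 0.0782, Gold 0.0123.
Largest remainders: Green, Violet, Amber receive the extra seats.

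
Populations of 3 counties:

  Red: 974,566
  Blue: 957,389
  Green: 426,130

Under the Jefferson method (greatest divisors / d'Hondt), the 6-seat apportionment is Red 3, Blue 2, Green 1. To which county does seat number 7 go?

Priority for the next seat is population ÷ (current seats + 1).
Priorities: Red 243641.500, Blue 319129.667, Green 213065.000.
Highest priority: Blue.

Blue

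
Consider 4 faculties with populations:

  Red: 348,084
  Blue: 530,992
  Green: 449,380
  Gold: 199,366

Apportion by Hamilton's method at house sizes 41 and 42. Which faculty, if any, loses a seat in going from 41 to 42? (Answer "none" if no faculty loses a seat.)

Gold

At 41 seats: Red 9, Blue 14, Green 12, Gold 6.
At 42 seats: Red 10, Blue 15, Green 12, Gold 5.
Gold drops from 6 to 5.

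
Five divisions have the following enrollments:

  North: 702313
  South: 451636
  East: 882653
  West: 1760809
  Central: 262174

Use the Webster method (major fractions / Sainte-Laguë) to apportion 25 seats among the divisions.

North 4, South 3, East 5, West 11, Central 2

Standard divisor 4059585/25 ≈ 162383.4; standard quotas: North 4.325, South 2.781, East 5.436, West 10.844, Central 1.615.
Rounding to the nearest integer gives North 4, South 3, East 5, West 11, Central 2 — total 25, matching the house size, so no adjustment is needed.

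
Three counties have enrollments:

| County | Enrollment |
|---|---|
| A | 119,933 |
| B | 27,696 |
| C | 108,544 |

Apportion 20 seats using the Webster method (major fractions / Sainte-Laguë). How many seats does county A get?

Standard divisor 256173/20 ≈ 12808.65; standard quotas: A 9.363, B 2.162, C 8.474.
Rounding to the nearest integer gives 9, 2, 8 = 19 seats, so the divisor must be adjusted.
With modified divisor 12700: modified quotas A 9.444, B 2.181, C 8.547.
Rounding to the nearest integer: A 9, B 2, C 9 (total 20).
A receives 9.

9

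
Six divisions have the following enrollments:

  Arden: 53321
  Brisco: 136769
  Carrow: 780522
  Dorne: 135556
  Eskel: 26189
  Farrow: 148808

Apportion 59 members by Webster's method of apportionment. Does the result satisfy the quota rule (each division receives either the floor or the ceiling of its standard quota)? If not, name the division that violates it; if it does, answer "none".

Standard quotas: Arden 2.456, Brisco 6.298, Carrow 35.944, Dorne 6.243, Eskel 1.206, Farrow 6.853.
Webster allocation: Arden 2, Brisco 6, Carrow 37, Dorne 6, Eskel 1, Farrow 7.
Carrow has quota 35.944 (lower 35, upper 36) but receives 37 — outside the quota interval.

Carrow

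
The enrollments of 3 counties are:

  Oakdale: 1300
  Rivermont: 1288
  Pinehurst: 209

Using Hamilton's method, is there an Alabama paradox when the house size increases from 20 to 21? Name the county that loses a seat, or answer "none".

Pinehurst

At 20 seats: Oakdale 9, Rivermont 9, Pinehurst 2.
At 21 seats: Oakdale 10, Rivermont 10, Pinehurst 1.
Pinehurst drops from 2 to 1.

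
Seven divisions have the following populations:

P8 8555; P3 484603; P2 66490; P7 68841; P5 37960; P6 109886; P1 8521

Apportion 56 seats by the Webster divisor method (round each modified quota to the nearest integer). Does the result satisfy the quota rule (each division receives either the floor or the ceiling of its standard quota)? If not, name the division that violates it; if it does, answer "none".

Standard quotas: P8 0.610, P3 34.577, P2 4.744, P7 4.912, P5 2.708, P6 7.840, P1 0.608.
Webster allocation: P8 1, P3 33, P2 5, P7 5, P5 3, P6 8, P1 1.
P3 has quota 34.577 (lower 34, upper 35) but receives 33 — outside the quota interval.

P3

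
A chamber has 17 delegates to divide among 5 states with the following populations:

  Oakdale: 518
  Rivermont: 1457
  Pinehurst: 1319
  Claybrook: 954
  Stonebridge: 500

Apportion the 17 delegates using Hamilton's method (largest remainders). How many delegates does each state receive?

Total 4748; standard divisor 4748/17 ≈ 279.294.
Standard quotas: Oakdale 1.855, Rivermont 5.217, Pinehurst 4.723, Claybrook 3.416, Stonebridge 1.790.
Lower quotas: Oakdale 1, Rivermont 5, Pinehurst 4, Claybrook 3, Stonebridge 1 (sum 14, leaving 3 seats).
Remainders in descending order: Oakdale 0.855, Stonebridge 0.790, Pinehurst 0.723, Claybrook 0.416, Rivermont 0.217.
Largest remainders: Oakdale, Stonebridge, Pinehurst receive the extra seats.

Oakdale: 2, Rivermont: 5, Pinehurst: 5, Claybrook: 3, Stonebridge: 2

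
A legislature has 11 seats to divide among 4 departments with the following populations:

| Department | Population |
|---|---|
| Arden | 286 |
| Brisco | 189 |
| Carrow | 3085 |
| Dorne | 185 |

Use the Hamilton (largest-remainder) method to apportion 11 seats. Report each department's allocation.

The standard divisor is 3745/11 ≈ 340.455.
Standard quotas: Arden 0.840, Brisco 0.555, Carrow 9.061, Dorne 0.543.
Lower quotas: Arden 0, Brisco 0, Carrow 9, Dorne 0 (sum 9, leaving 2 seats).
Remainders in descending order: Arden 0.840, Brisco 0.555, Dorne 0.543, Carrow 0.061.
Largest remainders: Arden, Brisco receive the extra seats.

Arden 1; Brisco 1; Carrow 9; Dorne 0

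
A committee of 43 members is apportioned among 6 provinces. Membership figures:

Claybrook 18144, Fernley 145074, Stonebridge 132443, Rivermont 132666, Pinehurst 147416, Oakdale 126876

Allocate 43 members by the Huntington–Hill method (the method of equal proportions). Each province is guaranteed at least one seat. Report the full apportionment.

Claybrook 1, Fernley 9, Stonebridge 8, Rivermont 8, Pinehurst 9, Oakdale 8

With divisor 16295: modified quotas Claybrook 1.113, Fernley 8.903, Stonebridge 8.128, Rivermont 8.142, Pinehurst 9.047, Oakdale 7.786.
Geometric-mean thresholds: Claybrook √(1·2)=1.414, Fernley √(8·9)=8.485, Stonebridge √(8·9)=8.485, Rivermont √(8·9)=8.485, Pinehurst √(9·10)=9.487, Oakdale √(7·8)=7.483.
Each quota rounded against its threshold gives Claybrook 1, Fernley 9, Stonebridge 8, Rivermont 8, Pinehurst 9, Oakdale 8 (total 43).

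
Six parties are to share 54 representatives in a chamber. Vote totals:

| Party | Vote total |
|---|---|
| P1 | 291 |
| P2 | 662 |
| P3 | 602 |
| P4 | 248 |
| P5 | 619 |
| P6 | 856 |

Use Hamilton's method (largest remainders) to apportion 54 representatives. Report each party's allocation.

The standard divisor is 3278/54 ≈ 60.704.
Standard quotas: P1 4.794, P2 10.905, P3 9.917, P4 4.085, P5 10.197, P6 14.101.
Lower quotas: P1 4, P2 10, P3 9, P4 4, P5 10, P6 14 (sum 51, leaving 3 seats).
Remainders in descending order: P3 0.917, P2 0.905, P1 0.794, P5 0.197, P6 0.101, P4 0.085.
Largest remainders: P3, P2, P1 receive the extra seats.

P1 5, P2 11, P3 10, P4 4, P5 10, P6 14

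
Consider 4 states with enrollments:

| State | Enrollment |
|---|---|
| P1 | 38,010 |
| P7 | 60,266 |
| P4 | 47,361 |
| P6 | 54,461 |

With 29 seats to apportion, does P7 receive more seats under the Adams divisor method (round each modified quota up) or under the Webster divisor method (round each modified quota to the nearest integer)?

Webster

Adams: P1 6, P7 8, P4 7, P6 8.
Webster: P1 5, P7 9, P4 7, P6 8.
P7 gets 8 under Adams and 9 under Webster.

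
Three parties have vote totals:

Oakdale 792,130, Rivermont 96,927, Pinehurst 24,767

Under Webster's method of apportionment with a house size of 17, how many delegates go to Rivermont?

2

Standard divisor 913824/17 ≈ 53754.353; standard quotas: Oakdale 14.736, Rivermont 1.803, Pinehurst 0.461.
Rounding to the nearest integer gives Oakdale 15, Rivermont 2, Pinehurst 0 — total 17, matching the house size, so no adjustment is needed.
Rivermont receives 2.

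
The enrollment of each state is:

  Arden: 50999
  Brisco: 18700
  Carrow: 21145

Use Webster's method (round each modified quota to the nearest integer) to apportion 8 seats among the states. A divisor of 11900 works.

Arden 4, Brisco 2, Carrow 2

With modified divisor 11900: modified quotas Arden 4.286, Brisco 1.571, Carrow 1.777.
Rounding to the nearest integer: Arden 4, Brisco 2, Carrow 2 (total 8).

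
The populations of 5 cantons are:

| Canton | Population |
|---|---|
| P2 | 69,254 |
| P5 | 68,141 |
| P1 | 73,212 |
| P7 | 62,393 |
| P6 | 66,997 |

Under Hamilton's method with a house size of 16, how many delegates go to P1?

Total 339997; standard divisor 339997/16 ≈ 21249.812.
Standard quotas: P2 3.2590, P5 3.2067, P1 3.4453, P7 2.9362, P6 3.1528.
Lower quotas: P2 3, P5 3, P1 3, P7 2, P6 3 (sum 14, leaving 2 seats).
Remainders in descending order: P7 0.9362, P1 0.4453, P2 0.2590, P5 0.2067, P6 0.1528.
Largest remainders: P7, P1 receive the extra seats.
P1 receives 4.

4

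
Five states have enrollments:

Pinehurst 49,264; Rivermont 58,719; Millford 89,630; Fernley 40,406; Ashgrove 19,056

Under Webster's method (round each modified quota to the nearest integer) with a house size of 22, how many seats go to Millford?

8

Standard divisor 257075/22 ≈ 11685.227; standard quotas: Pinehurst 4.216, Rivermont 5.025, Millford 7.670, Fernley 3.458, Ashgrove 1.631.
Rounding to the nearest integer gives Pinehurst 4, Rivermont 5, Millford 8, Fernley 3, Ashgrove 2 — total 22, matching the house size, so no adjustment is needed.
Millford receives 8.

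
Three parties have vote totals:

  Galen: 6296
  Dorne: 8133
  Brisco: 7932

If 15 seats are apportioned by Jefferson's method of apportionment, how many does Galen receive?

4

Standard divisor 22361/15 ≈ 1490.733; standard quotas: Galen 4.223, Dorne 5.456, Brisco 5.321.
Rounding down gives 4, 5, 5 = 14 seats, so the divisor must be adjusted.
With modified divisor 1340: modified quotas Galen 4.699, Dorne 6.069, Brisco 5.919.
Rounding down: Galen 4, Dorne 6, Brisco 5 (total 15).
Galen receives 4.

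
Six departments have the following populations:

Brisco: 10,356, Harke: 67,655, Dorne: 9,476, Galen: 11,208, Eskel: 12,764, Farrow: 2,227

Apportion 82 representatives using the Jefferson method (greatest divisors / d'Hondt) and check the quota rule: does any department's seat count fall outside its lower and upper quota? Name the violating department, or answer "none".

Harke

Standard quotas: Brisco 7.470, Harke 48.799, Dorne 6.835, Galen 8.084, Eskel 9.206, Farrow 1.606.
Jefferson allocation: Brisco 7, Harke 50, Dorne 7, Galen 8, Eskel 9, Farrow 1.
Harke has quota 48.799 (lower 48, upper 49) but receives 50 — outside the quota interval.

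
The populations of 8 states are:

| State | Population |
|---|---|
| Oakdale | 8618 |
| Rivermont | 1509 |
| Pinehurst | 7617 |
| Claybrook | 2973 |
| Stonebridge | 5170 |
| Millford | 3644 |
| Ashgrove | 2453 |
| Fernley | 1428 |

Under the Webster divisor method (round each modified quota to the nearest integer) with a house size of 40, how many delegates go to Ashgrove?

3

Standard divisor 33412/40 ≈ 835.3; standard quotas: Oakdale 10.317, Rivermont 1.807, Pinehurst 9.119, Claybrook 3.559, Stonebridge 6.189, Millford 4.363, Ashgrove 2.937, Fernley 1.710.
Rounding to the nearest integer gives Oakdale 10, Rivermont 2, Pinehurst 9, Claybrook 4, Stonebridge 6, Millford 4, Ashgrove 3, Fernley 2 — total 40, matching the house size, so no adjustment is needed.
Ashgrove receives 3.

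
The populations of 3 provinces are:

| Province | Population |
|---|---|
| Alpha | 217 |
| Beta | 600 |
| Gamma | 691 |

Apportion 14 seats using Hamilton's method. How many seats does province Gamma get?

The standard divisor is 1508/14 ≈ 107.714.
Standard quotas: Alpha 2.015, Beta 5.570, Gamma 6.415.
Lower quotas: Alpha 2, Beta 5, Gamma 6 (sum 13, leaving 1 seat).
Remainders in descending order: Beta 0.570, Gamma 0.415, Alpha 0.015.
Largest remainder: Beta receives the extra seat.
Gamma receives 6.

6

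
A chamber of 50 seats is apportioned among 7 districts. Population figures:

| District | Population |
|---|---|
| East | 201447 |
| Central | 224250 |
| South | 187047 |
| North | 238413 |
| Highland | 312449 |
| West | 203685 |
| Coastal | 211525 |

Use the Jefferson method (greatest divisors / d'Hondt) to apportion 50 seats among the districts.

Standard divisor 1578816/50 ≈ 31576.32; standard quotas: East 6.380, Central 7.102, South 5.924, North 7.550, Highland 9.895, West 6.451, Coastal 6.699.
Rounding down gives 6, 7, 5, 7, 9, 6, 6 = 46 seats, so the divisor must be adjusted.
With modified divisor 29400: modified quotas East 6.852, Central 7.628, South 6.362, North 8.109, Highland 10.628, West 6.928, Coastal 7.195.
Rounding down: East 6, Central 7, South 6, North 8, Highland 10, West 6, Coastal 7 (total 50).

East: 6; Central: 7; South: 6; North: 8; Highland: 10; West: 6; Coastal: 7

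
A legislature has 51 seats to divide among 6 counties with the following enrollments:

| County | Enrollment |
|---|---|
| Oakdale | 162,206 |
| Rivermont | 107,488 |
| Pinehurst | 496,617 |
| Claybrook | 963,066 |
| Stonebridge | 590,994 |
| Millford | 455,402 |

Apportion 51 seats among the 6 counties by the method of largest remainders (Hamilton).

The standard divisor is 2775773/51 ≈ 54426.922.
Standard quotas: Oakdale 2.9803, Rivermont 1.9749, Pinehurst 9.1245, Claybrook 17.6947, Stonebridge 10.8585, Millford 8.3672.
Lower quotas: Oakdale 2, Rivermont 1, Pinehurst 9, Claybrook 17, Stonebridge 10, Millford 8 (sum 47, leaving 4 seats).
Remainders in descending order: Oakdale 0.9803, Rivermont 0.9749, Stonebridge 0.8585, Claybrook 0.6947, Millford 0.3672, Pinehurst 0.1245.
The surplus seats go to Oakdale, Rivermont, Stonebridge, Claybrook.

Oakdale 3, Rivermont 2, Pinehurst 9, Claybrook 18, Stonebridge 11, Millford 8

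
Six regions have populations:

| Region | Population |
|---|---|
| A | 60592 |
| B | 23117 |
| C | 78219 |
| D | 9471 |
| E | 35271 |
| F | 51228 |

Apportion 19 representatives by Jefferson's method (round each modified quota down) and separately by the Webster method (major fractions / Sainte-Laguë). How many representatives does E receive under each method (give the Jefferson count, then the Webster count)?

Jefferson: A 5, B 1, C 6, D 0, E 3, F 4.
Webster: A 4, B 2, C 6, D 1, E 2, F 4.
E gets 3 under Jefferson and 2 under Webster.

3 and 2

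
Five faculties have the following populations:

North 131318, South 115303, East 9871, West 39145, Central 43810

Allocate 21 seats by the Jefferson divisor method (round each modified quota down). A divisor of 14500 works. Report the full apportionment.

North=9; South=7; East=0; West=2; Central=3

With modified divisor 14500: modified quotas North 9.056, South 7.952, East 0.681, West 2.700, Central 3.021.
Rounding down: North 9, South 7, East 0, West 2, Central 3 (total 21).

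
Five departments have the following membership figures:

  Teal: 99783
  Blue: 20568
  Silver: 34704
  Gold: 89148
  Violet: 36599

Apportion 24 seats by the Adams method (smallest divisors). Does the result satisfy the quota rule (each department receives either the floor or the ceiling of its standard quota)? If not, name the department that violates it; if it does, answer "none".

none

Standard quotas: Teal 8.528, Blue 1.758, Silver 2.966, Gold 7.619, Violet 3.128.
Adams allocation: Teal 8, Blue 2, Silver 3, Gold 8, Violet 3.
Every allocation lies between the lower and upper quota.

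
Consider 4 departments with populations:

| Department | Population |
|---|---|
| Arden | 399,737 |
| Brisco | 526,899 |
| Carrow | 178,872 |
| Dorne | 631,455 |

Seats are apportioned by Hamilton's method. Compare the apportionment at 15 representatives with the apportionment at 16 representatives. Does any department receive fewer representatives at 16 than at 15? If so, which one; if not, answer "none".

Carrow

At 15 seats: Arden 3, Brisco 5, Carrow 2, Dorne 5.
At 16 seats: Arden 4, Brisco 5, Carrow 1, Dorne 6.
Carrow drops from 2 to 1.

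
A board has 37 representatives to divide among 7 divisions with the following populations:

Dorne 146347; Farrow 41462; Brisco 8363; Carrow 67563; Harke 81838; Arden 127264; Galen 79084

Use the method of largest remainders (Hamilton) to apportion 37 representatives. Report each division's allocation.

Total 551921; standard divisor 551921/37 ≈ 14916.784.
Standard quotas: Dorne 9.8109, Farrow 2.7796, Brisco 0.5606, Carrow 4.5293, Harke 5.4863, Arden 8.5316, Galen 5.3017.
Lower quotas: Dorne 9, Farrow 2, Brisco 0, Carrow 4, Harke 5, Arden 8, Galen 5 (sum 33, leaving 4 seats).
Remainders in descending order: Dorne 0.8109, Farrow 0.7796, Brisco 0.5606, Arden 0.5316, Carrow 0.5293, Harke 0.4863, Galen 0.3017.
The surplus seats go to Dorne, Farrow, Brisco, Arden.

Dorne: 10; Farrow: 3; Brisco: 1; Carrow: 4; Harke: 5; Arden: 9; Galen: 5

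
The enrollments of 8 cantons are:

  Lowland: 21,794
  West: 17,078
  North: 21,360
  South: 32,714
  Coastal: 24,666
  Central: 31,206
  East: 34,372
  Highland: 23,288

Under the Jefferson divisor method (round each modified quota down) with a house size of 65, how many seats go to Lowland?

Standard divisor 206478/65 ≈ 3176.585; standard quotas: Lowland 6.861, West 5.376, North 6.724, South 10.298, Coastal 7.765, Central 9.824, East 10.820, Highland 7.331.
Rounding down gives 6, 5, 6, 10, 7, 9, 10, 7 = 60 seats, so the divisor must be adjusted.
With modified divisor 3000: modified quotas Lowland 7.265, West 5.693, North 7.120, South 10.905, Coastal 8.222, Central 10.402, East 11.457, Highland 7.763.
Rounding down: Lowland 7, West 5, North 7, South 10, Coastal 8, Central 10, East 11, Highland 7 (total 65).
Lowland receives 7.

7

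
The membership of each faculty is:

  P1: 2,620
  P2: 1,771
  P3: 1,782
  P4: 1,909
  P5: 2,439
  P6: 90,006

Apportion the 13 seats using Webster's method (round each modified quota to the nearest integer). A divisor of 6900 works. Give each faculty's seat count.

P1=0; P2=0; P3=0; P4=0; P5=0; P6=13

With modified divisor 6900: modified quotas P1 0.380, P2 0.257, P3 0.258, P4 0.277, P5 0.353, P6 13.044.
Rounding to the nearest integer: P1 0, P2 0, P3 0, P4 0, P5 0, P6 13 (total 13).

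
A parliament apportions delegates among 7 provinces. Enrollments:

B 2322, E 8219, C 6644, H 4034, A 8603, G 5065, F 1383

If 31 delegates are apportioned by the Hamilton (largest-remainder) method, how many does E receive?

7

Standard divisor: 36270 ÷ 31 = 1170.
Standard quotas: B 1.9846, E 7.0248, C 5.6786, H 3.4479, A 7.3530, G 4.3291, F 1.1821.
Lower quotas: B 1, E 7, C 5, H 3, A 7, G 4, F 1 (sum 28, leaving 3 seats).
Remainders in descending order: B 0.9846, C 0.6786, H 0.4479, A 0.3530, G 0.3291, F 0.1821, E 0.0248.
The surplus seats go to B, C, H.
E receives 7.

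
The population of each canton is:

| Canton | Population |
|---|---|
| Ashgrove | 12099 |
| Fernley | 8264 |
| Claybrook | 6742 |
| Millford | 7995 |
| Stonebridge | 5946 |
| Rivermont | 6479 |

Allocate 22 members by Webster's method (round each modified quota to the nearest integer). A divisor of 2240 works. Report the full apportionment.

With modified divisor 2240: modified quotas Ashgrove 5.401, Fernley 3.689, Claybrook 3.010, Millford 3.569, Stonebridge 2.654, Rivermont 2.892.
Rounding to the nearest integer: Ashgrove 5, Fernley 4, Claybrook 3, Millford 4, Stonebridge 3, Rivermont 3 (total 22).

Ashgrove 5, Fernley 4, Claybrook 3, Millford 4, Stonebridge 3, Rivermont 3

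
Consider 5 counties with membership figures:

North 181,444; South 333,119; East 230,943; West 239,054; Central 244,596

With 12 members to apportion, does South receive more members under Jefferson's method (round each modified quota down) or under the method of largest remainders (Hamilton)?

Jefferson: North 2, South 4, East 2, West 2, Central 2.
Hamilton: North 2, South 3, East 2, West 2, Central 3.
South gets 4 under Jefferson and 3 under Hamilton.

Jefferson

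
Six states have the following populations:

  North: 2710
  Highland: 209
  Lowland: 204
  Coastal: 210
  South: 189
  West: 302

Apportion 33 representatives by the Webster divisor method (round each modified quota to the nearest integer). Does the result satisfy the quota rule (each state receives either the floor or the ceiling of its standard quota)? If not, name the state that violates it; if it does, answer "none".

Standard quotas: North 23.387, Highland 1.804, Lowland 1.760, Coastal 1.812, South 1.631, West 2.606.
Webster allocation: North 22, Highland 2, Lowland 2, Coastal 2, South 2, West 3.
North has quota 23.387 (lower 23, upper 24) but receives 22 — outside the quota interval.

North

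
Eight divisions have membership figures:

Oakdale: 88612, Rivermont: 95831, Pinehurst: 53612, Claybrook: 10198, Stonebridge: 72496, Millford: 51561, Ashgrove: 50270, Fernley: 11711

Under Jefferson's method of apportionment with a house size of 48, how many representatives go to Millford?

6

Standard divisor 434291/48 ≈ 9047.729; standard quotas: Oakdale 9.794, Rivermont 10.592, Pinehurst 5.925, Claybrook 1.127, Stonebridge 8.013, Millford 5.699, Ashgrove 5.556, Fernley 1.294.
Rounding down gives 9, 10, 5, 1, 8, 5, 5, 1 = 44 seats, so the divisor must be adjusted.
With modified divisor 8500: modified quotas Oakdale 10.425, Rivermont 11.274, Pinehurst 6.307, Claybrook 1.200, Stonebridge 8.529, Millford 6.066, Ashgrove 5.914, Fernley 1.378.
Rounding down: Oakdale 10, Rivermont 11, Pinehurst 6, Claybrook 1, Stonebridge 8, Millford 6, Ashgrove 5, Fernley 1 (total 48).
Millford receives 6.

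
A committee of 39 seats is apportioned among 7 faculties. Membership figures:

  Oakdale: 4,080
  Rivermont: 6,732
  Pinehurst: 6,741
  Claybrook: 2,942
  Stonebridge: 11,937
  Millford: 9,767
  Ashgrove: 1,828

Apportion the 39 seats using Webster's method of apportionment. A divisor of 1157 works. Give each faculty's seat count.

Oakdale 4; Rivermont 6; Pinehurst 6; Claybrook 3; Stonebridge 10; Millford 8; Ashgrove 2

With modified divisor 1157: modified quotas Oakdale 3.526, Rivermont 5.818, Pinehurst 5.826, Claybrook 2.543, Stonebridge 10.317, Millford 8.442, Ashgrove 1.580.
Rounding to the nearest integer: Oakdale 4, Rivermont 6, Pinehurst 6, Claybrook 3, Stonebridge 10, Millford 8, Ashgrove 2 (total 39).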